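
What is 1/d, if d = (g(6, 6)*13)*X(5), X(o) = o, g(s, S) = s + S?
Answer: 1/780 ≈ 0.0012821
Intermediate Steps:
g(s, S) = S + s
d = 780 (d = ((6 + 6)*13)*5 = (12*13)*5 = 156*5 = 780)
1/d = 1/780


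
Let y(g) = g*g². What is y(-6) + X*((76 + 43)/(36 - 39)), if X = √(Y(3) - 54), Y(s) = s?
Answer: -216 - 119*I*√51/3 ≈ -216.0 - 283.28*I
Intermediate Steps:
X = I*√51 (X = √(3 - 54) = √(-51) = I*√51 ≈ 7.1414*I)
y(g) = g³
y(-6) + X*((76 + 43)/(36 - 39)) = (-6)³ + (I*√51)*((76 + 43)/(36 - 39)) = -216 + (I*√51)*(119/(-3)) = -216 + (I*√51)*(119*(-⅓)) = -216 + (I*√51)*(-119/3) = -216 - 119*I*√51/3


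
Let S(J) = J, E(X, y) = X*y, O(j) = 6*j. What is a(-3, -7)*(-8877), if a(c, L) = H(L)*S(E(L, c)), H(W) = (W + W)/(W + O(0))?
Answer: -372834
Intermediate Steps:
H(W) = 2 (H(W) = (W + W)/(W + 6*0) = (2*W)/(W + 0) = (2*W)/W = 2)
a(c, L) = 2*L*c (a(c, L) = 2*(L*c) = 2*L*c)
a(-3, -7)*(-8877) = (2*(-7)*(-3))*(-8877) = 42*(-8877) = -372834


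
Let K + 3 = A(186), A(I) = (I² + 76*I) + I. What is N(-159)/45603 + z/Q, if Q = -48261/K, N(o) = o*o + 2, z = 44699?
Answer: -33235843815964/733615461 ≈ -45304.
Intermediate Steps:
A(I) = I² + 77*I
K = 48915 (K = -3 + 186*(77 + 186) = -3 + 186*263 = -3 + 48918 = 48915)
N(o) = 2 + o² (N(o) = o² + 2 = 2 + o²)
Q = -16087/16305 (Q = -48261/48915 = -48261*1/48915 = -16087/16305 ≈ -0.98663)
N(-159)/45603 + z/Q = (2 + (-159)²)/45603 + 44699/(-16087/16305) = (2 + 25281)*(1/45603) + 44699*(-16305/16087) = 25283*(1/45603) - 728817195/16087 = 25283/45603 - 728817195/16087 = -33235843815964/733615461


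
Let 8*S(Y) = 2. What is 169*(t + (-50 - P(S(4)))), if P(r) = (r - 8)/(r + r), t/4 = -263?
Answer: -367237/2 ≈ -1.8362e+5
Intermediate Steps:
t = -1052 (t = 4*(-263) = -1052)
S(Y) = ¼ (S(Y) = (⅛)*2 = ¼)
P(r) = (-8 + r)/(2*r) (P(r) = (-8 + r)/((2*r)) = (-8 + r)*(1/(2*r)) = (-8 + r)/(2*r))
169*(t + (-50 - P(S(4)))) = 169*(-1052 + (-50 - (-8 + ¼)/(2*¼))) = 169*(-1052 + (-50 - 4*(-31)/(2*4))) = 169*(-1052 + (-50 - 1*(-31/2))) = 169*(-1052 + (-50 + 31/2)) = 169*(-1052 - 69/2) = 169*(-2173/2) = -367237/2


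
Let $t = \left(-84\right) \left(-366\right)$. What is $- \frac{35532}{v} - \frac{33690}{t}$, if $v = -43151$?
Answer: $- \frac{60226897}{221105724} \approx -0.27239$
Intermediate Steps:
$t = 30744$
$- \frac{35532}{v} - \frac{33690}{t} = - \frac{35532}{-43151} - \frac{33690}{30744} = \left(-35532\right) \left(- \frac{1}{43151}\right) - \frac{5615}{5124} = \frac{35532}{43151} - \frac{5615}{5124} = - \frac{60226897}{221105724}$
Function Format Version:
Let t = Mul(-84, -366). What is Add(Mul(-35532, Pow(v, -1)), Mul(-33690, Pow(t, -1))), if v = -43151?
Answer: Rational(-60226897, 221105724) ≈ -0.27239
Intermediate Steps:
t = 30744
Add(Mul(-35532, Pow(v, -1)), Mul(-33690, Pow(t, -1))) = Add(Mul(-35532, Pow(-43151, -1)), Mul(-33690, Pow(30744, -1))) = Add(Mul(-35532, Rational(-1, 43151)), Mul(-33690, Rational(1, 30744))) = Add(Rational(35532, 43151), Rational(-5615, 5124)) = Rational(-60226897, 221105724)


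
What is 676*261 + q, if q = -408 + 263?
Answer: 176291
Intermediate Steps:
q = -145
676*261 + q = 676*261 - 145 = 176436 - 145 = 176291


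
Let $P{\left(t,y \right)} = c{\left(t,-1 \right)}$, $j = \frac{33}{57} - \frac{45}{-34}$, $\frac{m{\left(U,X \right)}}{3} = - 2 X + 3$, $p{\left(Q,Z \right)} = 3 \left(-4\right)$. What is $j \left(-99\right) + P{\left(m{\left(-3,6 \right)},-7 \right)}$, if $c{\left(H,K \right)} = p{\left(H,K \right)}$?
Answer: $- \frac{129423}{646} \approx -200.35$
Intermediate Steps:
$p{\left(Q,Z \right)} = -12$
$m{\left(U,X \right)} = 9 - 6 X$ ($m{\left(U,X \right)} = 3 \left(- 2 X + 3\right) = 3 \left(3 - 2 X\right) = 9 - 6 X$)
$c{\left(H,K \right)} = -12$
$j = \frac{1229}{646}$ ($j = 33 \cdot \frac{1}{57} - - \frac{45}{34} = \frac{11}{19} + \frac{45}{34} = \frac{1229}{646} \approx 1.9025$)
$P{\left(t,y \right)} = -12$
$j \left(-99\right) + P{\left(m{\left(-3,6 \right)},-7 \right)} = \frac{1229}{646} \left(-99\right) - 12 = - \frac{121671}{646} - 12 = - \frac{129423}{646}$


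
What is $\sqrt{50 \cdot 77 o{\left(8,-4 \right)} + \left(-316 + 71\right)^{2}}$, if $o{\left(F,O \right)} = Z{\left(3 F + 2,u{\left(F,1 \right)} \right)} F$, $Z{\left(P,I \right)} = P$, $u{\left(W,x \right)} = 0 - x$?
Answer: $5 \sqrt{34433} \approx 927.81$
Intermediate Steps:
$u{\left(W,x \right)} = - x$
$o{\left(F,O \right)} = F \left(2 + 3 F\right)$ ($o{\left(F,O \right)} = \left(3 F + 2\right) F = \left(2 + 3 F\right) F = F \left(2 + 3 F\right)$)
$\sqrt{50 \cdot 77 o{\left(8,-4 \right)} + \left(-316 + 71\right)^{2}} = \sqrt{50 \cdot 77 \cdot 8 \left(2 + 3 \cdot 8\right) + \left(-316 + 71\right)^{2}} = \sqrt{3850 \cdot 8 \left(2 + 24\right) + \left(-245\right)^{2}} = \sqrt{3850 \cdot 8 \cdot 26 + 60025} = \sqrt{3850 \cdot 208 + 60025} = \sqrt{800800 + 60025} = \sqrt{860825} = 5 \sqrt{34433}$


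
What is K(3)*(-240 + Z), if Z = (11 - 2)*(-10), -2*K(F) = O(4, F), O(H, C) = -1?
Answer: -165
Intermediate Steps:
K(F) = 1/2 (K(F) = -1/2*(-1) = 1/2)
Z = -90 (Z = 9*(-10) = -90)
K(3)*(-240 + Z) = (-240 - 90)/2 = (1/2)*(-330) = -165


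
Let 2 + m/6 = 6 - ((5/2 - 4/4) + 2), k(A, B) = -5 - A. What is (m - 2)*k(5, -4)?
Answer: -10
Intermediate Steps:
m = 3 (m = -12 + 6*(6 - ((5/2 - 4/4) + 2)) = -12 + 6*(6 - ((5*(½) - 4*¼) + 2)) = -12 + 6*(6 - ((5/2 - 1) + 2)) = -12 + 6*(6 - (3/2 + 2)) = -12 + 6*(6 - 1*7/2) = -12 + 6*(6 - 7/2) = -12 + 6*(5/2) = -12 + 15 = 3)
(m - 2)*k(5, -4) = (3 - 2)*(-5 - 1*5) = 1*(-5 - 5) = 1*(-10) = -10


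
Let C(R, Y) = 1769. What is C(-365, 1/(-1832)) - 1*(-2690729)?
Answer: 2692498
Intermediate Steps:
C(-365, 1/(-1832)) - 1*(-2690729) = 1769 - 1*(-2690729) = 1769 + 2690729 = 2692498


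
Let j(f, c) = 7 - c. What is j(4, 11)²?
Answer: 16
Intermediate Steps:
j(4, 11)² = (7 - 1*11)² = (7 - 11)² = (-4)² = 16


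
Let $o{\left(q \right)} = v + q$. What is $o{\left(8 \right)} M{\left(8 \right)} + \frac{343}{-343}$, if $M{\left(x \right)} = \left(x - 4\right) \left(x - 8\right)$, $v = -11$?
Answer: $-1$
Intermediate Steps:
$M{\left(x \right)} = \left(-8 + x\right) \left(-4 + x\right)$ ($M{\left(x \right)} = \left(-4 + x\right) \left(-8 + x\right) = \left(-8 + x\right) \left(-4 + x\right)$)
$o{\left(q \right)} = -11 + q$
$o{\left(8 \right)} M{\left(8 \right)} + \frac{343}{-343} = \left(-11 + 8\right) \left(32 + 8^{2} - 96\right) + \frac{343}{-343} = - 3 \left(32 + 64 - 96\right) + 343 \left(- \frac{1}{343}\right) = \left(-3\right) 0 - 1 = 0 - 1 = -1$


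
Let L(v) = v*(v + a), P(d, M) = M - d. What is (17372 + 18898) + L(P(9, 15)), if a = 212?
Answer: 37578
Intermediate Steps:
L(v) = v*(212 + v) (L(v) = v*(v + 212) = v*(212 + v))
(17372 + 18898) + L(P(9, 15)) = (17372 + 18898) + (15 - 1*9)*(212 + (15 - 1*9)) = 36270 + (15 - 9)*(212 + (15 - 9)) = 36270 + 6*(212 + 6) = 36270 + 6*218 = 36270 + 1308 = 37578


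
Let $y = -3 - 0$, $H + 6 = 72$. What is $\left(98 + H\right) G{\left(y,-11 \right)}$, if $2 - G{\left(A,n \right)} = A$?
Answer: $820$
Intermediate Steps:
$H = 66$ ($H = -6 + 72 = 66$)
$y = -3$ ($y = -3 + 0 = -3$)
$G{\left(A,n \right)} = 2 - A$
$\left(98 + H\right) G{\left(y,-11 \right)} = \left(98 + 66\right) \left(2 - -3\right) = 164 \left(2 + 3\right) = 164 \cdot 5 = 820$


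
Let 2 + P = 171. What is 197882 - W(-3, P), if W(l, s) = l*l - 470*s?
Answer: 277303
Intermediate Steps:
P = 169 (P = -2 + 171 = 169)
W(l, s) = l² - 470*s
197882 - W(-3, P) = 197882 - ((-3)² - 470*169) = 197882 - (9 - 79430) = 197882 - 1*(-79421) = 197882 + 79421 = 277303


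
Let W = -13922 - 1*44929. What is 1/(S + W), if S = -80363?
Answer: -1/139214 ≈ -7.1832e-6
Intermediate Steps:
W = -58851 (W = -13922 - 44929 = -58851)
1/(S + W) = 1/(-80363 - 58851) = 1/(-139214) = -1/139214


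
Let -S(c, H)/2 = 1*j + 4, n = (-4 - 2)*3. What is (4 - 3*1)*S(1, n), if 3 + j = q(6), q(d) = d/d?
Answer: -4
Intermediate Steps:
n = -18 (n = -6*3 = -18)
q(d) = 1
j = -2 (j = -3 + 1 = -2)
S(c, H) = -4 (S(c, H) = -2*(1*(-2) + 4) = -2*(-2 + 4) = -2*2 = -4)
(4 - 3*1)*S(1, n) = (4 - 3*1)*(-4) = (4 - 3)*(-4) = 1*(-4) = -4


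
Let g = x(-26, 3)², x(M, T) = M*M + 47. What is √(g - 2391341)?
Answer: 2*I*√467153 ≈ 1367.0*I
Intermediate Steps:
x(M, T) = 47 + M² (x(M, T) = M² + 47 = 47 + M²)
g = 522729 (g = (47 + (-26)²)² = (47 + 676)² = 723² = 522729)
√(g - 2391341) = √(522729 - 2391341) = √(-1868612) = 2*I*√467153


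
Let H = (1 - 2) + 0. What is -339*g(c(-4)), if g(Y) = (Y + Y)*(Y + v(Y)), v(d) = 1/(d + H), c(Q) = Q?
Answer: -56952/5 ≈ -11390.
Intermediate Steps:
H = -1 (H = -1 + 0 = -1)
v(d) = 1/(-1 + d) (v(d) = 1/(d - 1) = 1/(-1 + d))
g(Y) = 2*Y*(Y + 1/(-1 + Y)) (g(Y) = (Y + Y)*(Y + 1/(-1 + Y)) = (2*Y)*(Y + 1/(-1 + Y)) = 2*Y*(Y + 1/(-1 + Y)))
-339*g(c(-4)) = -678*(-4)*(1 - 4*(-1 - 4))/(-1 - 4) = -678*(-4)*(1 - 4*(-5))/(-5) = -678*(-4)*(-1)*(1 + 20)/5 = -678*(-4)*(-1)*21/5 = -339*168/5 = -56952/5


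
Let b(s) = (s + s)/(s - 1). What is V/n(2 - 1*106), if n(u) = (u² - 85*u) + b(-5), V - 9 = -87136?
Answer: -261381/58973 ≈ -4.4322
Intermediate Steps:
b(s) = 2*s/(-1 + s) (b(s) = (2*s)/(-1 + s) = 2*s/(-1 + s))
V = -87127 (V = 9 - 87136 = -87127)
n(u) = 5/3 + u² - 85*u (n(u) = (u² - 85*u) + 2*(-5)/(-1 - 5) = (u² - 85*u) + 2*(-5)/(-6) = (u² - 85*u) + 2*(-5)*(-⅙) = (u² - 85*u) + 5/3 = 5/3 + u² - 85*u)
V/n(2 - 1*106) = -87127/(5/3 + (2 - 1*106)² - 85*(2 - 1*106)) = -87127/(5/3 + (2 - 106)² - 85*(2 - 106)) = -87127/(5/3 + (-104)² - 85*(-104)) = -87127/(5/3 + 10816 + 8840) = -87127/58973/3 = -87127*3/58973 = -261381/58973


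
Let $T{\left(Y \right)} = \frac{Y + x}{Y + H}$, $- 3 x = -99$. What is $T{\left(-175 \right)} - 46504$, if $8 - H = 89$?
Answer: $- \frac{5952441}{128} \approx -46503.0$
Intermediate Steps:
$H = -81$ ($H = 8 - 89 = -81$)
$x = 33$ ($x = \left(- \frac{1}{3}\right) \left(-99\right) = 33$)
$T{\left(Y \right)} = \frac{33 + Y}{-81 + Y}$ ($T{\left(Y \right)} = \frac{Y + 33}{Y - 81} = \frac{33 + Y}{-81 + Y}$)
$T{\left(-175 \right)} - 46504 = \frac{33 - 175}{-81 - 175} - 46504 = \frac{1}{-256} \left(-142\right) - 46504 = \left(- \frac{1}{256}\right) \left(-142\right) - 46504 = \frac{71}{128} - 46504 = - \frac{5952441}{128}$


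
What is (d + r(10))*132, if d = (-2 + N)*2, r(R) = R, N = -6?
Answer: -792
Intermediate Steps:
d = -16 (d = (-2 - 6)*2 = -8*2 = -16)
(d + r(10))*132 = (-16 + 10)*132 = -6*132 = -792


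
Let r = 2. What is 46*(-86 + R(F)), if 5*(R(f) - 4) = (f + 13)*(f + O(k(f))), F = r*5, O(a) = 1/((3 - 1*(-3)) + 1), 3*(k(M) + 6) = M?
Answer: -56902/35 ≈ -1625.8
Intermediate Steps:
k(M) = -6 + M/3
O(a) = 1/7 (O(a) = 1/((3 + 3) + 1) = 1/(6 + 1) = 1/7)
F = 10 (F = 2*5 = 10)
R(f) = 4 + (13 + f)*(1/7 + f)/5 (R(f) = 4 + ((f + 13)*(f + 1/7))/5 = 4 + ((13 + f)*(1/7 + f))/5 = 4 + (13 + f)*(1/7 + f)/5)
46*(-86 + R(F)) = 46*(-86 + (153/35 + (1/5)*10**2 + (92/35)*10)) = 46*(-86 + (153/35 + (1/5)*100 + 184/7)) = 46*(-86 + (153/35 + 20 + 184/7)) = 46*(-86 + 1773/35) = 46*(-1237/35) = -56902/35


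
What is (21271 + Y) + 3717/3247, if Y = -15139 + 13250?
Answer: 62937071/3247 ≈ 19383.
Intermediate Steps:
Y = -1889
(21271 + Y) + 3717/3247 = (21271 - 1889) + 3717/3247 = 19382 + 3717*(1/3247) = 19382 + 3717/3247 = 62937071/3247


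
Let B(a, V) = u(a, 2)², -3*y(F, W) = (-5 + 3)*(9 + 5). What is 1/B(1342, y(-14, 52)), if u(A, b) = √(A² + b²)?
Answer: 1/1800968 ≈ 5.5526e-7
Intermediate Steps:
y(F, W) = 28/3 (y(F, W) = -(-5 + 3)*(9 + 5)/3 = -(-2)*14/3 = -⅓*(-28) = 28/3)
B(a, V) = 4 + a² (B(a, V) = (√(a² + 2²))² = (√(a² + 4))² = (√(4 + a²))² = 4 + a²)
1/B(1342, y(-14, 52)) = 1/(4 + 1342²) = 1/(4 + 1800964) = 1/1800968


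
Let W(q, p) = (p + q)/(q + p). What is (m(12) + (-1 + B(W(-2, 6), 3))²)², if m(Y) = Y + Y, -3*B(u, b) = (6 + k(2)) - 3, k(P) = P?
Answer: 78400/81 ≈ 967.90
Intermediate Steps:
W(q, p) = 1 (W(q, p) = (p + q)/(p + q) = 1)
B(u, b) = -5/3 (B(u, b) = -((6 + 2) - 3)/3 = -(8 - 3)/3 = -⅓*5 = -5/3)
m(Y) = 2*Y
(m(12) + (-1 + B(W(-2, 6), 3))²)² = (2*12 + (-1 - 5/3)²)² = (24 + (-8/3)²)² = (24 + 64/9)² = (280/9)² = 78400/81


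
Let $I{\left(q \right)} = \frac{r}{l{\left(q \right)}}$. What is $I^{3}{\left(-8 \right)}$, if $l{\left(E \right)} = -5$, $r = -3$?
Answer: $\frac{27}{125} \approx 0.216$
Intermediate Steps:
$I{\left(q \right)} = \frac{3}{5}$ ($I{\left(q \right)} = - \frac{3}{-5} = \left(-3\right) \left(- \frac{1}{5}\right) = \frac{3}{5}$)
$I^{3}{\left(-8 \right)} = \left(\frac{3}{5}\right)^{3} = \frac{27}{125}$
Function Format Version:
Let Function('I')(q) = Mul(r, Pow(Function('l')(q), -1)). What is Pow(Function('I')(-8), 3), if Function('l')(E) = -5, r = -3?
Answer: Rational(27, 125) ≈ 0.21600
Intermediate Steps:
Function('I')(q) = Rational(3, 5) (Function('I')(q) = Mul(-3, Pow(-5, -1)) = Mul(-3, Rational(-1, 5)) = Rational(3, 5))
Pow(Function('I')(-8), 3) = Pow(Rational(3, 5), 3) = Rational(27, 125)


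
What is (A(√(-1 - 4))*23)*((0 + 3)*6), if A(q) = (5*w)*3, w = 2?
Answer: 12420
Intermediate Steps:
A(q) = 30 (A(q) = (5*2)*3 = 10*3 = 30)
(A(√(-1 - 4))*23)*((0 + 3)*6) = (30*23)*((0 + 3)*6) = 690*(3*6) = 690*18 = 12420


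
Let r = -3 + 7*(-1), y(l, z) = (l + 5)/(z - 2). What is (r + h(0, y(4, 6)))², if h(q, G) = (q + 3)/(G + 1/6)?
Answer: 64516/841 ≈ 76.713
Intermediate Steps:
y(l, z) = (5 + l)/(-2 + z)
h(q, G) = (3 + q)/(⅙ + G) (h(q, G) = (3 + q)/(G + ⅙) = (3 + q)/(⅙ + G))
r = -10 (r = -3 - 7 = -10)
(r + h(0, y(4, 6)))² = (-10 + 6*(3 + 0)/(1 + 6*((5 + 4)/(-2 + 6))))² = (-10 + 6*3/(1 + 6*(9/4)))² = (-10 + 6*3/(1 + 27/2))² = (-10 + 6*3/(29/2))² = (-10 + 6*(2/29)*3)² = (-10 + 36/29)² = (-254/29)² = 64516/841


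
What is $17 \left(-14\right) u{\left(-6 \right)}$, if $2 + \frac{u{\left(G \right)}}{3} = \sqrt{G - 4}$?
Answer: $1428 - 714 i \sqrt{10} \approx 1428.0 - 2257.9 i$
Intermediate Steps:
$u{\left(G \right)} = -6 + 3 \sqrt{-4 + G}$ ($u{\left(G \right)} = -6 + 3 \sqrt{G - 4} = -6 + 3 \sqrt{-4 + G}$)
$17 \left(-14\right) u{\left(-6 \right)} = 17 \left(-14\right) \left(-6 + 3 \sqrt{-4 - 6}\right) = - 238 \left(-6 + 3 \sqrt{-10}\right) = - 238 \left(-6 + 3 i \sqrt{10}\right) = 1428 - 714 i \sqrt{10}$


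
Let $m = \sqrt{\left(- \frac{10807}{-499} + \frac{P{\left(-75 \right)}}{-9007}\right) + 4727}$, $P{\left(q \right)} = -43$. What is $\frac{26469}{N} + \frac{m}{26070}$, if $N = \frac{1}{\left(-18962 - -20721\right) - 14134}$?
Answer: $-327553875 + \frac{\sqrt{95925193369856881}}{117171432510} \approx -3.2755 \cdot 10^{8}$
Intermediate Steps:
$m = \frac{\sqrt{95925193369856881}}{4494493}$ ($m = \sqrt{\left(- \frac{10807}{-499} - \frac{43}{-9007}\right) + 4727} = \sqrt{\left(\left(-10807\right) \left(- \frac{1}{499}\right) - - \frac{43}{9007}\right) + 4727} = \sqrt{\left(\frac{10807}{499} + \frac{43}{9007}\right) + 4727} = \sqrt{\frac{97360106}{4494493} + 4727} = \sqrt{\frac{21342828517}{4494493}} = \frac{\sqrt{95925193369856881}}{4494493} \approx 68.911$)
$N = - \frac{1}{12375}$ ($N = \frac{1}{\left(-18962 + 20721\right) - 14134} = \frac{1}{1759 - 14134} = \frac{1}{-12375} = - \frac{1}{12375} \approx -8.0808 \cdot 10^{-5}$)
$\frac{26469}{N} + \frac{m}{26070} = \frac{26469}{- \frac{1}{12375}} + \frac{\frac{1}{4494493} \sqrt{95925193369856881}}{26070} = 26469 \left(-12375\right) + \frac{\sqrt{95925193369856881}}{4494493} \cdot \frac{1}{26070} = -327553875 + \frac{\sqrt{95925193369856881}}{117171432510}$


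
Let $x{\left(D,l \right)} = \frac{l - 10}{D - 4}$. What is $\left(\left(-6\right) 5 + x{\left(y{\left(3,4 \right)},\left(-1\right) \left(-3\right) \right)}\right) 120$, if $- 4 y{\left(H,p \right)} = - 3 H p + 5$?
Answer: $-3824$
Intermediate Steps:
$y{\left(H,p \right)} = - \frac{5}{4} + \frac{3 H p}{4}$ ($y{\left(H,p \right)} = - \frac{- 3 H p + 5}{4} = - \frac{5 - 3 H p}{4} = - \frac{5}{4} + \frac{3 H p}{4}$)
$x{\left(D,l \right)} = \frac{-10 + l}{-4 + D}$
$\left(\left(-6\right) 5 + x{\left(y{\left(3,4 \right)},\left(-1\right) \left(-3\right) \right)}\right) 120 = \left(\left(-6\right) 5 + \frac{-10 - -3}{-4 - \left(\frac{5}{4} - 9\right)}\right) 120 = \left(-30 + \frac{-10 + 3}{-4 + \left(- \frac{5}{4} + 9\right)}\right) 120 = \left(-30 + \frac{1}{-4 + \frac{31}{4}} \left(-7\right)\right) 120 = \left(-30 + \frac{1}{\frac{15}{4}} \left(-7\right)\right) 120 = \left(-30 + \frac{4}{15} \left(-7\right)\right) 120 = \left(-30 - \frac{28}{15}\right) 120 = \left(- \frac{478}{15}\right) 120 = -3824$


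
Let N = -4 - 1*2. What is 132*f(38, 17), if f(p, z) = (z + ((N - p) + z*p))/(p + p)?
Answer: 20427/19 ≈ 1075.1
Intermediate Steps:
N = -6 (N = -4 - 2 = -6)
f(p, z) = (-6 + z - p + p*z)/(2*p) (f(p, z) = (z + ((-6 - p) + z*p))/(p + p) = (z + ((-6 - p) + p*z))/((2*p)) = (z + (-6 - p + p*z))*(1/(2*p)) = (-6 + z - p + p*z)*(1/(2*p)) = (-6 + z - p + p*z)/(2*p))
132*f(38, 17) = 132*((½)*(-6 + 17 + 38*(-1 + 17))/38) = 132*((½)*(1/38)*(-6 + 17 + 38*16)) = 132*((½)*(1/38)*(-6 + 17 + 608)) = 132*((½)*(1/38)*619) = 132*(619/76) = 20427/19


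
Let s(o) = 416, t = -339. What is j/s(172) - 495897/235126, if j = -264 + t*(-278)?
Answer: 5472594519/24453104 ≈ 223.80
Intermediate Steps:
j = 93978 (j = -264 - 339*(-278) = -264 + 94242 = 93978)
j/s(172) - 495897/235126 = 93978/416 - 495897/235126 = 93978*(1/416) - 495897*1/235126 = 46989/208 - 495897/235126 = 5472594519/24453104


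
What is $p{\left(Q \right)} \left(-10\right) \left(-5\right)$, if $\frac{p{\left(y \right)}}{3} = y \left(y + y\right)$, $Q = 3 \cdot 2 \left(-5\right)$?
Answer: $270000$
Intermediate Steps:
$Q = -30$ ($Q = 6 \left(-5\right) = -30$)
$p{\left(y \right)} = 6 y^{2}$ ($p{\left(y \right)} = 3 y \left(y + y\right) = 3 y 2 y = 3 \cdot 2 y^{2} = 6 y^{2}$)
$p{\left(Q \right)} \left(-10\right) \left(-5\right) = 6 \left(-30\right)^{2} \left(-10\right) \left(-5\right) = 6 \cdot 900 \left(-10\right) \left(-5\right) = 5400 \left(-10\right) \left(-5\right) = \left(-54000\right) \left(-5\right) = 270000$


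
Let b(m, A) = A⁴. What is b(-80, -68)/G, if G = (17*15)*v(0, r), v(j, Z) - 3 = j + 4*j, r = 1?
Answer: 1257728/45 ≈ 27950.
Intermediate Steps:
v(j, Z) = 3 + 5*j (v(j, Z) = 3 + (j + 4*j) = 3 + 5*j)
G = 765 (G = (17*15)*(3 + 5*0) = 255*(3 + 0) = 255*3 = 765)
b(-80, -68)/G = (-68)⁴/765 = 21381376*(1/765) = 1257728/45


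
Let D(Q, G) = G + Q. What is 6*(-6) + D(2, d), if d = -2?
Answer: -36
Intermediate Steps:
6*(-6) + D(2, d) = 6*(-6) + (-2 + 2) = -36 + 0 = -36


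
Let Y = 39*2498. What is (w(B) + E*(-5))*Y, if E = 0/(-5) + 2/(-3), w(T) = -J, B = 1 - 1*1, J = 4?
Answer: -64948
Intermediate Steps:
B = 0 (B = 1 - 1 = 0)
w(T) = -4 (w(T) = -1*4 = -4)
E = -⅔ (E = 0*(-⅕) + 2*(-⅓) = 0 - ⅔ = -⅔ ≈ -0.66667)
Y = 97422
(w(B) + E*(-5))*Y = (-4 - ⅔*(-5))*97422 = (-4 + 10/3)*97422 = -⅔*97422 = -64948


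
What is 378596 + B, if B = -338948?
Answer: 39648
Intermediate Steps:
378596 + B = 378596 - 338948 = 39648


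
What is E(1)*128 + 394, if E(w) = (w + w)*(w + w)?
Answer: 906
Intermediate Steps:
E(w) = 4*w**2 (E(w) = (2*w)*(2*w) = 4*w**2)
E(1)*128 + 394 = (4*1**2)*128 + 394 = (4*1)*128 + 394 = 4*128 + 394 = 512 + 394 = 906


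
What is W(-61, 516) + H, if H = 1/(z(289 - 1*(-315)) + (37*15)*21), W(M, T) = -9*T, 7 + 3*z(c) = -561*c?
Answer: -1411246587/303886 ≈ -4644.0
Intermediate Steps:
z(c) = -7/3 - 187*c (z(c) = -7/3 + (-561*c)/3 = -7/3 - 187*c)
H = -3/303886 (H = 1/((-7/3 - 187*(289 - 1*(-315))) + (37*15)*21) = 1/((-7/3 - 187*(289 + 315)) + 555*21) = 1/((-7/3 - 187*604) + 11655) = 1/((-7/3 - 112948) + 11655) = 1/(-338851/3 + 11655) = 1/(-303886/3) = -3/303886 ≈ -9.8721e-6)
W(-61, 516) + H = -9*516 - 3/303886 = -4644 - 3/303886 = -1411246587/303886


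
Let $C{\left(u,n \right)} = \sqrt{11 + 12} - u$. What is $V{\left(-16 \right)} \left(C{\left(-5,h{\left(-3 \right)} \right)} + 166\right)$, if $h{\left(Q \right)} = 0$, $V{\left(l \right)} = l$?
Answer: $-2736 - 16 \sqrt{23} \approx -2812.7$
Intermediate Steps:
$C{\left(u,n \right)} = \sqrt{23} - u$
$V{\left(-16 \right)} \left(C{\left(-5,h{\left(-3 \right)} \right)} + 166\right) = - 16 \left(\left(\sqrt{23} - -5\right) + 166\right) = - 16 \left(\left(\sqrt{23} + 5\right) + 166\right) = - 16 \left(\left(5 + \sqrt{23}\right) + 166\right) = - 16 \left(171 + \sqrt{23}\right) = -2736 - 16 \sqrt{23}$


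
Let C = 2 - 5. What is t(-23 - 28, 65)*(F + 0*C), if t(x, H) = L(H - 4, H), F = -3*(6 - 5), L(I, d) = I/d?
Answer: -183/65 ≈ -2.8154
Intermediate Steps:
F = -3 (F = -3*1 = -3)
t(x, H) = (-4 + H)/H (t(x, H) = (H - 4)/H = (-4 + H)/H)
C = -3
t(-23 - 28, 65)*(F + 0*C) = ((-4 + 65)/65)*(-3 + 0*(-3)) = ((1/65)*61)*(-3 + 0) = (61/65)*(-3) = -183/65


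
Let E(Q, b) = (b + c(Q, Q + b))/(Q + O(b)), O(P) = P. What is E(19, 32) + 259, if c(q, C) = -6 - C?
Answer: 13184/51 ≈ 258.51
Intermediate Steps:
E(Q, b) = (-6 - Q)/(Q + b) (E(Q, b) = (b + (-6 - (Q + b)))/(Q + b) = (b + (-6 + (-Q - b)))/(Q + b) = (b + (-6 - Q - b))/(Q + b) = (-6 - Q)/(Q + b))
E(19, 32) + 259 = (-6 - 1*19)/(19 + 32) + 259 = (-6 - 19)/51 + 259 = (1/51)*(-25) + 259 = -25/51 + 259 = 13184/51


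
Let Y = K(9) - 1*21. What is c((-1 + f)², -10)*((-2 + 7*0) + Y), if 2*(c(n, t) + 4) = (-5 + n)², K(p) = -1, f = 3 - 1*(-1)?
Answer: -96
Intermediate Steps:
f = 4 (f = 3 + 1 = 4)
Y = -22 (Y = -1 - 1*21 = -1 - 21 = -22)
c(n, t) = -4 + (-5 + n)²/2
c((-1 + f)², -10)*((-2 + 7*0) + Y) = (-4 + (-5 + (-1 + 4)²)²/2)*((-2 + 7*0) - 22) = (-4 + (-5 + 3²)²/2)*((-2 + 0) - 22) = (-4 + (-5 + 9)²/2)*(-2 - 22) = (-4 + (½)*4²)*(-24) = (-4 + (½)*16)*(-24) = (-4 + 8)*(-24) = 4*(-24) = -96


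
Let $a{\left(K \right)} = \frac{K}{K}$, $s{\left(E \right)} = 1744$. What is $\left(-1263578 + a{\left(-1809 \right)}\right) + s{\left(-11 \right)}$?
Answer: $-1261833$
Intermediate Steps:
$a{\left(K \right)} = 1$
$\left(-1263578 + a{\left(-1809 \right)}\right) + s{\left(-11 \right)} = \left(-1263578 + 1\right) + 1744 = -1263577 + 1744 = -1261833$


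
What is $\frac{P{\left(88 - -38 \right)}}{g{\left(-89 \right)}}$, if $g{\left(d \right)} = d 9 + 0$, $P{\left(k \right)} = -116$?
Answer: $\frac{116}{801} \approx 0.14482$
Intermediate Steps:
$g{\left(d \right)} = 9 d$ ($g{\left(d \right)} = 9 d + 0 = 9 d$)
$\frac{P{\left(88 - -38 \right)}}{g{\left(-89 \right)}} = - \frac{116}{9 \left(-89\right)} = - \frac{116}{-801} = \left(-116\right) \left(- \frac{1}{801}\right) = \frac{116}{801}$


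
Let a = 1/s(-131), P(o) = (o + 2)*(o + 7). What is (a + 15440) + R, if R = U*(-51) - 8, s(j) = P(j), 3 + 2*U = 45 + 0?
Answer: 229718557/15996 ≈ 14361.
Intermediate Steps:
U = 21 (U = -3/2 + (45 + 0)/2 = -3/2 + (1/2)*45 = -3/2 + 45/2 = 21)
P(o) = (2 + o)*(7 + o)
s(j) = 14 + j**2 + 9*j
R = -1079 (R = 21*(-51) - 8 = -1071 - 8 = -1079)
a = 1/15996 (a = 1/(14 + (-131)**2 + 9*(-131)) = 1/(14 + 17161 - 1179) = 1/15996 ≈ 6.2516e-5)
(a + 15440) + R = (1/15996 + 15440) - 1079 = 246978241/15996 - 1079 = 229718557/15996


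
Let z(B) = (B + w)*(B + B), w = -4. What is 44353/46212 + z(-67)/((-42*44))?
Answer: -7452013/1779162 ≈ -4.1885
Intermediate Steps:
z(B) = 2*B*(-4 + B) (z(B) = (B - 4)*(B + B) = (-4 + B)*(2*B) = 2*B*(-4 + B))
44353/46212 + z(-67)/((-42*44)) = 44353/46212 + (2*(-67)*(-4 - 67))/((-42*44)) = 44353*(1/46212) + (2*(-67)*(-71))/(-1848) = 44353/46212 + 9514*(-1/1848) = 44353/46212 - 4757/924 = -7452013/1779162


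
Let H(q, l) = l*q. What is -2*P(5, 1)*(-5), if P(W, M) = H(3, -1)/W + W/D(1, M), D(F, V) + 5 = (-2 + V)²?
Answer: -37/2 ≈ -18.500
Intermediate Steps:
D(F, V) = -5 + (-2 + V)²
P(W, M) = -3/W + W/(-5 + (-2 + M)²) (P(W, M) = (-1*3)/W + W/(-5 + (-2 + M)²) = -3/W + W/(-5 + (-2 + M)²))
-2*P(5, 1)*(-5) = -2*(-3/5 + 5/(-5 + (-2 + 1)²))*(-5) = -2*(-3*⅕ + 5/(-5 + (-1)²))*(-5) = -2*(-⅗ + 5/(-5 + 1))*(-5) = -2*(-⅗ + 5/(-4))*(-5) = -2*(-⅗ + 5*(-¼))*(-5) = -2*(-⅗ - 5/4)*(-5) = -2*(-37/20)*(-5) = (37/10)*(-5) = -37/2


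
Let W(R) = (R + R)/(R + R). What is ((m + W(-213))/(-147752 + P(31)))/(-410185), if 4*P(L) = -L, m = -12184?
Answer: -16244/80811777405 ≈ -2.0101e-7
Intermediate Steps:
P(L) = -L/4 (P(L) = (-L)/4 = -L/4)
W(R) = 1 (W(R) = (2*R)/((2*R)) = (2*R)*(1/(2*R)) = 1)
((m + W(-213))/(-147752 + P(31)))/(-410185) = ((-12184 + 1)/(-147752 - ¼*31))/(-410185) = -12183/(-147752 - 31/4)*(-1/410185) = -12183/(-591039/4)*(-1/410185) = -12183*(-4/591039)*(-1/410185) = (16244/197013)*(-1/410185) = -16244/80811777405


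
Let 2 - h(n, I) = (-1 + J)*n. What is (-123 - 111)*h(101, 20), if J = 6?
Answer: 117702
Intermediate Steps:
h(n, I) = 2 - 5*n (h(n, I) = 2 - (-1 + 6)*n = 2 - 5*n)
(-123 - 111)*h(101, 20) = (-123 - 111)*(2 - 5*101) = -234*(2 - 505) = -234*(-503) = 117702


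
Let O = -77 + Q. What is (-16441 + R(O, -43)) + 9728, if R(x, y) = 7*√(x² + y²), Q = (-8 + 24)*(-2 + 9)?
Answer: -6713 + 7*√3074 ≈ -6324.9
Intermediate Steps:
Q = 112 (Q = 16*7 = 112)
O = 35 (O = -77 + 112 = 35)
(-16441 + R(O, -43)) + 9728 = (-16441 + 7*√(35² + (-43)²)) + 9728 = (-16441 + 7*√(1225 + 1849)) + 9728 = (-16441 + 7*√3074) + 9728 = -6713 + 7*√3074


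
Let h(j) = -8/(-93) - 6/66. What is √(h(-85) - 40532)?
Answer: 7*I*√865671807/1023 ≈ 201.33*I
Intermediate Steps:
h(j) = -5/1023 (h(j) = -8*(-1/93) - 6*1/66 = 8/93 - 1/11 = -5/1023)
√(h(-85) - 40532) = √(-5/1023 - 40532) = √(-41464241/1023) = 7*I*√865671807/1023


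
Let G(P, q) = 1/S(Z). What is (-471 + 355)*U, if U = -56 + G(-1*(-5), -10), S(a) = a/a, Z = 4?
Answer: 6380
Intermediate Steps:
S(a) = 1
G(P, q) = 1 (G(P, q) = 1/1 = 1)
U = -55 (U = -56 + 1 = -55)
(-471 + 355)*U = (-471 + 355)*(-55) = -116*(-55) = 6380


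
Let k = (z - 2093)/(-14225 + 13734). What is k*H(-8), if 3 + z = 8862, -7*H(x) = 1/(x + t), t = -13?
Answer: -6766/72177 ≈ -0.093742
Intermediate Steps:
H(x) = -1/(7*(-13 + x)) (H(x) = -1/(7*(x - 13)) = -1/(7*(-13 + x)))
z = 8859 (z = -3 + 8862 = 8859)
k = -6766/491 (k = (8859 - 2093)/(-14225 + 13734) = 6766/(-491) = 6766*(-1/491) = -6766/491 ≈ -13.780)
k*H(-8) = -(-6766)/(491*(-91 + 7*(-8))) = -(-6766)/(491*(-91 - 56)) = -(-6766)/(491*(-147)) = -(-6766)*(-1)/(491*147) = -6766/491*1/147 = -6766/72177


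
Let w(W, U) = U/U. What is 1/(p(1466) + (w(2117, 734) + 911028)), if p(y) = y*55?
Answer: 1/991659 ≈ 1.0084e-6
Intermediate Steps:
w(W, U) = 1
p(y) = 55*y
1/(p(1466) + (w(2117, 734) + 911028)) = 1/(55*1466 + (1 + 911028)) = 1/(80630 + 911029) = 1/991659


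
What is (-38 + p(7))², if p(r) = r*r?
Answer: 121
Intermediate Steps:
p(r) = r²
(-38 + p(7))² = (-38 + 7²)² = (-38 + 49)² = 11² = 121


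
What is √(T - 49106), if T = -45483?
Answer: I*√94589 ≈ 307.55*I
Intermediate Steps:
√(T - 49106) = √(-45483 - 49106) = √(-94589) = I*√94589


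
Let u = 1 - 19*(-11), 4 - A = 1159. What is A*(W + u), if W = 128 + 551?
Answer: -1026795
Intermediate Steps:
A = -1155 (A = 4 - 1*1159 = 4 - 1159 = -1155)
W = 679
u = 210 (u = 1 + 209 = 210)
A*(W + u) = -1155*(679 + 210) = -1155*889 = -1026795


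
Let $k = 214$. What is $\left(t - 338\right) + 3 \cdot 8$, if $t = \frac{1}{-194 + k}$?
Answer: $- \frac{6279}{20} \approx -313.95$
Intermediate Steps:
$t = \frac{1}{20}$ ($t = \frac{1}{-194 + 214} = \frac{1}{20} \approx 0.05$)
$\left(t - 338\right) + 3 \cdot 8 = \left(\frac{1}{20} - 338\right) + 3 \cdot 8 = - \frac{6759}{20} + 24 = - \frac{6279}{20}$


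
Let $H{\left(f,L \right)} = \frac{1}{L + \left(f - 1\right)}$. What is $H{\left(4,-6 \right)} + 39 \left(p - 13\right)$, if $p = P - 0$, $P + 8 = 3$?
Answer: $- \frac{2107}{3} \approx -702.33$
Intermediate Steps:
$P = -5$ ($P = -8 + 3 = -5$)
$H{\left(f,L \right)} = \frac{1}{-1 + L + f}$ ($H{\left(f,L \right)} = \frac{1}{L + \left(-1 + f\right)} = \frac{1}{-1 + L + f}$)
$p = -5$ ($p = -5 - 0 = -5 + 0 = -5$)
$H{\left(4,-6 \right)} + 39 \left(p - 13\right) = \frac{1}{-1 - 6 + 4} + 39 \left(-5 - 13\right) = \frac{1}{-3} + 39 \left(-5 - 13\right) = - \frac{1}{3} + 39 \left(-18\right) = - \frac{1}{3} - 702 = - \frac{2107}{3}$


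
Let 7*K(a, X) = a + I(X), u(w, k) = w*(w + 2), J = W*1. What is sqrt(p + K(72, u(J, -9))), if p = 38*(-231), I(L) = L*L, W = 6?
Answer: I*sqrt(413490)/7 ≈ 91.862*I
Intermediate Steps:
I(L) = L**2
J = 6 (J = 6*1 = 6)
u(w, k) = w*(2 + w)
p = -8778
K(a, X) = a/7 + X**2/7 (K(a, X) = (a + X**2)/7 = a/7 + X**2/7)
sqrt(p + K(72, u(J, -9))) = sqrt(-8778 + ((1/7)*72 + (6*(2 + 6))**2/7)) = sqrt(-8778 + (72/7 + (6*8)**2/7)) = sqrt(-8778 + (72/7 + (1/7)*48**2)) = sqrt(-8778 + (72/7 + (1/7)*2304)) = sqrt(-8778 + (72/7 + 2304/7)) = sqrt(-8778 + 2376/7) = sqrt(-59070/7) = I*sqrt(413490)/7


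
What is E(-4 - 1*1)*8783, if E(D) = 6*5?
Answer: 263490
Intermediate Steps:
E(D) = 30
E(-4 - 1*1)*8783 = 30*8783 = 263490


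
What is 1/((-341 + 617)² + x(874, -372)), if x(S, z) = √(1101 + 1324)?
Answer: 76176/5802780551 - 5*√97/5802780551 ≈ 1.3119e-5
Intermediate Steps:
x(S, z) = 5*√97 (x(S, z) = √2425 = 5*√97)
1/((-341 + 617)² + x(874, -372)) = 1/((-341 + 617)² + 5*√97) = 1/(276² + 5*√97) = 1/(76176 + 5*√97)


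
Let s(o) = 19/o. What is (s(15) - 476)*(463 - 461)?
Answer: -14242/15 ≈ -949.47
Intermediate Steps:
(s(15) - 476)*(463 - 461) = (19/15 - 476)*(463 - 461) = (19*(1/15) - 476)*2 = (19/15 - 476)*2 = -7121/15*2 = -14242/15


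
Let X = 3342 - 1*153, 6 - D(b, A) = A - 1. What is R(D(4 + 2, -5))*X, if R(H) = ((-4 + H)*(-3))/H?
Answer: -6378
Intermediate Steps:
D(b, A) = 7 - A (D(b, A) = 6 - (A - 1) = 6 - (-1 + A) = 6 + (1 - A) = 7 - A)
X = 3189 (X = 3342 - 153 = 3189)
R(H) = (12 - 3*H)/H
R(D(4 + 2, -5))*X = (-3 + 12/(7 - 1*(-5)))*3189 = (-3 + 12/(7 + 5))*3189 = (-3 + 12/12)*3189 = (-3 + 12*(1/12))*3189 = (-3 + 1)*3189 = -2*3189 = -6378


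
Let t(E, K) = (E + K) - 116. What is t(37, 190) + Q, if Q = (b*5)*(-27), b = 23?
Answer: -2994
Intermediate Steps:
t(E, K) = -116 + E + K
Q = -3105 (Q = (23*5)*(-27) = 115*(-27) = -3105)
t(37, 190) + Q = (-116 + 37 + 190) - 3105 = 111 - 3105 = -2994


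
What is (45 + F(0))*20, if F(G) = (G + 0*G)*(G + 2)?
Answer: 900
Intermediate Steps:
F(G) = G*(2 + G) (F(G) = (G + 0)*(2 + G) = G*(2 + G))
(45 + F(0))*20 = (45 + 0*(2 + 0))*20 = (45 + 0*2)*20 = (45 + 0)*20 = 45*20 = 900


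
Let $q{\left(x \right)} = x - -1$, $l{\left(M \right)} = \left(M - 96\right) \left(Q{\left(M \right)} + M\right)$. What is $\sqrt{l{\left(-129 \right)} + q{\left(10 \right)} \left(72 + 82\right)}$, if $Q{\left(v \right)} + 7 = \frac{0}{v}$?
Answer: $\sqrt{32294} \approx 179.71$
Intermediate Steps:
$Q{\left(v \right)} = -7$ ($Q{\left(v \right)} = -7 + \frac{0}{v} = -7 + 0 = -7$)
$l{\left(M \right)} = \left(-96 + M\right) \left(-7 + M\right)$ ($l{\left(M \right)} = \left(M - 96\right) \left(-7 + M\right) = \left(-96 + M\right) \left(-7 + M\right)$)
$q{\left(x \right)} = 1 + x$ ($q{\left(x \right)} = x + 1 = 1 + x$)
$\sqrt{l{\left(-129 \right)} + q{\left(10 \right)} \left(72 + 82\right)} = \sqrt{\left(672 + \left(-129\right)^{2} - -13287\right) + \left(1 + 10\right) \left(72 + 82\right)} = \sqrt{\left(672 + 16641 + 13287\right) + 11 \cdot 154} = \sqrt{30600 + 1694} = \sqrt{32294}$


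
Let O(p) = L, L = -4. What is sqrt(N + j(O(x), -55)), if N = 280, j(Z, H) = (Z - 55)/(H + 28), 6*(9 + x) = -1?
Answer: sqrt(22857)/9 ≈ 16.798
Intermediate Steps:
x = -55/6 (x = -9 + (1/6)*(-1) = -9 - 1/6 = -55/6 ≈ -9.1667)
O(p) = -4
j(Z, H) = (-55 + Z)/(28 + H)
sqrt(N + j(O(x), -55)) = sqrt(280 + (-55 - 4)/(28 - 55)) = sqrt(280 - 59/(-27)) = sqrt(280 - 1/27*(-59)) = sqrt(280 + 59/27) = sqrt(7619/27) = sqrt(22857)/9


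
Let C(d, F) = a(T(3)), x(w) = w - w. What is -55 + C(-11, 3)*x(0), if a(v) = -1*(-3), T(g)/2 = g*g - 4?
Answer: -55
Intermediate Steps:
T(g) = -8 + 2*g² (T(g) = 2*(g*g - 4) = 2*(g² - 4) = 2*(-4 + g²) = -8 + 2*g²)
x(w) = 0
a(v) = 3
C(d, F) = 3
-55 + C(-11, 3)*x(0) = -55 + 3*0 = -55 + 0 = -55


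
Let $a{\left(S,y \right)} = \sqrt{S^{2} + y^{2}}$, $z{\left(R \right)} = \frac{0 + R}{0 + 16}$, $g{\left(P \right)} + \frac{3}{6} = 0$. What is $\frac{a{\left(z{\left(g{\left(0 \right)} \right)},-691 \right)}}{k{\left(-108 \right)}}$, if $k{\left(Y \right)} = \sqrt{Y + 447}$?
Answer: $\frac{\sqrt{165750844755}}{10848} \approx 37.53$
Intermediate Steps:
$g{\left(P \right)} = - \frac{1}{2}$ ($g{\left(P \right)} = - \frac{1}{2} + 0 = - \frac{1}{2}$)
$k{\left(Y \right)} = \sqrt{447 + Y}$
$z{\left(R \right)} = \frac{R}{16}$
$\frac{a{\left(z{\left(g{\left(0 \right)} \right)},-691 \right)}}{k{\left(-108 \right)}} = \frac{\sqrt{\left(\frac{1}{16} \left(- \frac{1}{2}\right)\right)^{2} + \left(-691\right)^{2}}}{\sqrt{447 - 108}} = \frac{\sqrt{\left(- \frac{1}{32}\right)^{2} + 477481}}{\sqrt{339}} = \sqrt{\frac{1}{1024} + 477481} \frac{\sqrt{339}}{339} = \sqrt{\frac{488940545}{1024}} \frac{\sqrt{339}}{339} = \frac{\sqrt{488940545}}{32} \frac{\sqrt{339}}{339} = \frac{\sqrt{165750844755}}{10848}$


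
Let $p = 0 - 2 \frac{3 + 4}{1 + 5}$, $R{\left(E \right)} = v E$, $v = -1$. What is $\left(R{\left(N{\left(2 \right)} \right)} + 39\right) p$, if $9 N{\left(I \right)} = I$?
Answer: $- \frac{2443}{27} \approx -90.481$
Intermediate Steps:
$N{\left(I \right)} = \frac{I}{9}$
$R{\left(E \right)} = - E$
$p = - \frac{7}{3}$ ($p = 0 - 2 \cdot \frac{7}{6} = 0 - 2 \cdot 7 \cdot \frac{1}{6} = 0 - \frac{7}{3} = - \frac{7}{3} \approx -2.3333$)
$\left(R{\left(N{\left(2 \right)} \right)} + 39\right) p = \left(- \frac{2}{9} + 39\right) \left(- \frac{7}{3}\right) = \frac{349}{9} \left(- \frac{7}{3}\right) = - \frac{2443}{27}$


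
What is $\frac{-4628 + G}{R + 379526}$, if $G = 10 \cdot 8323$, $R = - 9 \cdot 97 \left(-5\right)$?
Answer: $\frac{78602}{383891} \approx 0.20475$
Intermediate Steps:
$R = 4365$ ($R = \left(-9\right) \left(-485\right) = 4365$)
$G = 83230$
$\frac{-4628 + G}{R + 379526} = \frac{-4628 + 83230}{4365 + 379526} = \frac{78602}{383891}$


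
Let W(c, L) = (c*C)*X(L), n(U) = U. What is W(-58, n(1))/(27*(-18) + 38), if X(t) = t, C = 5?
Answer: 145/224 ≈ 0.64732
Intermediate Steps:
W(c, L) = 5*L*c (W(c, L) = (c*5)*L = (5*c)*L = 5*L*c)
W(-58, n(1))/(27*(-18) + 38) = (5*1*(-58))/(27*(-18) + 38) = -290/(-486 + 38) = -290/(-448) = -290*(-1/448) = 145/224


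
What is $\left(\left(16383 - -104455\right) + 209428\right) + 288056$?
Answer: $618322$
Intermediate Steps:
$\left(\left(16383 - -104455\right) + 209428\right) + 288056 = \left(\left(16383 + 104455\right) + 209428\right) + 288056 = \left(120838 + 209428\right) + 288056 = 330266 + 288056 = 618322$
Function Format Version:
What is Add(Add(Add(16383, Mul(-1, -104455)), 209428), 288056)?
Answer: 618322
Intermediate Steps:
Add(Add(Add(16383, Mul(-1, -104455)), 209428), 288056) = Add(Add(Add(16383, 104455), 209428), 288056) = Add(Add(120838, 209428), 288056) = Add(330266, 288056) = 618322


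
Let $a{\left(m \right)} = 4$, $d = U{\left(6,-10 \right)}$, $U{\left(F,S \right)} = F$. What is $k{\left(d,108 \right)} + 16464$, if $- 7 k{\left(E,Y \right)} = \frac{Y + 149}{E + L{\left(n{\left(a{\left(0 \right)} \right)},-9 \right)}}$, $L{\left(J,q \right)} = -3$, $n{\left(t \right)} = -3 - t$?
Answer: $\frac{345487}{21} \approx 16452.0$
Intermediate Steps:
$d = 6$
$k{\left(E,Y \right)} = - \frac{149 + Y}{7 \left(-3 + E\right)}$ ($k{\left(E,Y \right)} = - \frac{\left(Y + 149\right) \frac{1}{E - 3}}{7} = - \frac{\left(149 + Y\right) \frac{1}{-3 + E}}{7} = - \frac{\frac{1}{-3 + E} \left(149 + Y\right)}{7} = - \frac{149 + Y}{7 \left(-3 + E\right)}$)
$k{\left(d,108 \right)} + 16464 = \frac{-149 - 108}{7 \left(-3 + 6\right)} + 16464 = \frac{-149 - 108}{7 \cdot 3} + 16464 = \frac{1}{7} \cdot \frac{1}{3} \left(-257\right) + 16464 = - \frac{257}{21} + 16464 = \frac{345487}{21}$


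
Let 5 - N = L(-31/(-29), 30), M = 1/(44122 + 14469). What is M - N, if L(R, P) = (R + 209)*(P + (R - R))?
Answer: 10699595494/1699139 ≈ 6297.1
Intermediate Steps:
M = 1/58591 ≈ 1.7067e-5
L(R, P) = P*(209 + R) (L(R, P) = (209 + R)*(P + 0) = (209 + R)*P = P*(209 + R))
N = -182615/29 (N = 5 - 30*(209 - 31/(-29)) = 5 - 30*(209 - 31*(-1/29)) = 5 - 30*(209 + 31/29) = 5 - 30*6092/29 = 5 - 1*182760/29 = 5 - 182760/29 = -182615/29 ≈ -6297.1)
M - N = 1/58591 - 1*(-182615/29) = 1/58591 + 182615/29 = 10699595494/1699139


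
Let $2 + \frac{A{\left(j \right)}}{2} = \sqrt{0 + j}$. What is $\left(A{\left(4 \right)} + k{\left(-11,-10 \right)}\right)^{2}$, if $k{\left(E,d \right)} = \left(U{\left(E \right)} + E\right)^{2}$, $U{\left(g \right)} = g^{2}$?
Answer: $146410000$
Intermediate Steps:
$k{\left(E,d \right)} = \left(E + E^{2}\right)^{2}$ ($k{\left(E,d \right)} = \left(E^{2} + E\right)^{2} = \left(E + E^{2}\right)^{2}$)
$A{\left(j \right)} = -4 + 2 \sqrt{j}$ ($A{\left(j \right)} = -4 + 2 \sqrt{0 + j} = -4 + 2 \sqrt{j}$)
$\left(A{\left(4 \right)} + k{\left(-11,-10 \right)}\right)^{2} = \left(\left(-4 + 2 \sqrt{4}\right) + \left(-11\right)^{2} \left(1 - 11\right)^{2}\right)^{2} = \left(\left(-4 + 2 \cdot 2\right) + 121 \left(-10\right)^{2}\right)^{2} = \left(\left(-4 + 4\right) + 121 \cdot 100\right)^{2} = \left(0 + 12100\right)^{2} = 12100^{2} = 146410000$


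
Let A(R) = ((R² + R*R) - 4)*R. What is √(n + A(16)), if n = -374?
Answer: √7754 ≈ 88.057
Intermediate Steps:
A(R) = R*(-4 + 2*R²) (A(R) = ((R² + R²) - 4)*R = (2*R² - 4)*R = (-4 + 2*R²)*R = R*(-4 + 2*R²))
√(n + A(16)) = √(-374 + 2*16*(-2 + 16²)) = √(-374 + 2*16*(-2 + 256)) = √(-374 + 2*16*254) = √(-374 + 8128) = √7754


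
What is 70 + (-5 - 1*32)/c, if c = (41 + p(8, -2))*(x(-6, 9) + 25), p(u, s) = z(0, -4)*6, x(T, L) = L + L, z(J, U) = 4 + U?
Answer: 123373/1763 ≈ 69.979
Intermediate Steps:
x(T, L) = 2*L
p(u, s) = 0 (p(u, s) = (4 - 4)*6 = 0*6 = 0)
c = 1763 (c = (41 + 0)*(2*9 + 25) = 41*(18 + 25) = 41*43 = 1763)
70 + (-5 - 1*32)/c = 70 + (-5 - 1*32)/1763 = 70 + (-5 - 32)*(1/1763) = 70 - 37*1/1763 = 70 - 37/1763 = 123373/1763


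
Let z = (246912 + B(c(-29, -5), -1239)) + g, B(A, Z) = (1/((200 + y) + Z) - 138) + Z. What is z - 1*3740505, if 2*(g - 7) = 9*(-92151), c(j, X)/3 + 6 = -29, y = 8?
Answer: -8061682837/2062 ≈ -3.9096e+6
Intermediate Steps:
c(j, X) = -105 (c(j, X) = -18 + 3*(-29) = -18 - 87 = -105)
g = -829345/2 (g = 7 + (9*(-92151))/2 = 7 + (½)*(-829359) = 7 - 829359/2 = -829345/2 ≈ -4.1467e+5)
B(A, Z) = -138 + Z + 1/(208 + Z) (B(A, Z) = (1/((200 + 8) + Z) - 138) + Z = (1/(208 + Z) - 138) + Z = (-138 + 1/(208 + Z)) + Z = -138 + Z + 1/(208 + Z))
z = -348761527/2062 (z = (246912 + (-28703 + (-1239)² + 70*(-1239))/(208 - 1239)) - 829345/2 = (246912 + (-28703 + 1535121 - 86730)/(-1031)) - 829345/2 = (246912 - 1/1031*1419688) - 829345/2 = (246912 - 1419688/1031) - 829345/2 = 253146584/1031 - 829345/2 = -348761527/2062 ≈ -1.6914e+5)
z - 1*3740505 = -348761527/2062 - 1*3740505 = -348761527/2062 - 3740505 = -8061682837/2062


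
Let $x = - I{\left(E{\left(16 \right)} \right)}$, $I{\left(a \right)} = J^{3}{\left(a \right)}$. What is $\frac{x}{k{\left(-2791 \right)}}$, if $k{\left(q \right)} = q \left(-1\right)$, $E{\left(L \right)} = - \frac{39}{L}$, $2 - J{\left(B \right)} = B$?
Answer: $- \frac{357911}{11431936} \approx -0.031308$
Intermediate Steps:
$J{\left(B \right)} = 2 - B$
$k{\left(q \right)} = - q$
$I{\left(a \right)} = \left(2 - a\right)^{3}$
$x = - \frac{357911}{4096}$ ($x = - \left(-1\right) \left(-2 - \frac{39}{16}\right)^{3} = - \left(-1\right) \left(- \frac{71}{16}\right)^{3} = - \frac{\left(-1\right) \left(-357911\right)}{4096} = \left(-1\right) \frac{357911}{4096} = - \frac{357911}{4096} \approx -87.381$)
$\frac{x}{k{\left(-2791 \right)}} = - \frac{357911}{4096 \left(\left(-1\right) \left(-2791\right)\right)} = - \frac{357911}{4096 \cdot 2791} = \left(- \frac{357911}{4096}\right) \frac{1}{2791} = - \frac{357911}{11431936}$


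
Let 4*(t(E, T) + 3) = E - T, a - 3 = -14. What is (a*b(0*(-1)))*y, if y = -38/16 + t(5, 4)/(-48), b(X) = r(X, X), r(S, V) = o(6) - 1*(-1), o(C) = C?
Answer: 34265/192 ≈ 178.46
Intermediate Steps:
a = -11 (a = 3 - 14 = -11)
t(E, T) = -3 - T/4 + E/4 (t(E, T) = -3 + (E - T)/4 = -3 + (-T/4 + E/4) = -3 - T/4 + E/4)
r(S, V) = 7 (r(S, V) = 6 - 1*(-1) = 6 + 1 = 7)
b(X) = 7
y = -445/192 (y = -38/16 + (-3 - ¼*4 + (¼)*5)/(-48) = -38*1/16 + (-3 - 1 + 5/4)*(-1/48) = -19/8 - 11/4*(-1/48) = -19/8 + 11/192 = -445/192 ≈ -2.3177)
(a*b(0*(-1)))*y = -11*7*(-445/192) = -77*(-445/192) = 34265/192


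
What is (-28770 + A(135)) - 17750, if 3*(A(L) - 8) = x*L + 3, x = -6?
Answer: -46781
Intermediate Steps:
A(L) = 9 - 2*L (A(L) = 8 + (-6*L + 3)/3 = 8 + (3 - 6*L)/3 = 8 + (1 - 2*L) = 9 - 2*L)
(-28770 + A(135)) - 17750 = (-28770 + (9 - 2*135)) - 17750 = (-28770 + (9 - 270)) - 17750 = (-28770 - 261) - 17750 = -29031 - 17750 = -46781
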